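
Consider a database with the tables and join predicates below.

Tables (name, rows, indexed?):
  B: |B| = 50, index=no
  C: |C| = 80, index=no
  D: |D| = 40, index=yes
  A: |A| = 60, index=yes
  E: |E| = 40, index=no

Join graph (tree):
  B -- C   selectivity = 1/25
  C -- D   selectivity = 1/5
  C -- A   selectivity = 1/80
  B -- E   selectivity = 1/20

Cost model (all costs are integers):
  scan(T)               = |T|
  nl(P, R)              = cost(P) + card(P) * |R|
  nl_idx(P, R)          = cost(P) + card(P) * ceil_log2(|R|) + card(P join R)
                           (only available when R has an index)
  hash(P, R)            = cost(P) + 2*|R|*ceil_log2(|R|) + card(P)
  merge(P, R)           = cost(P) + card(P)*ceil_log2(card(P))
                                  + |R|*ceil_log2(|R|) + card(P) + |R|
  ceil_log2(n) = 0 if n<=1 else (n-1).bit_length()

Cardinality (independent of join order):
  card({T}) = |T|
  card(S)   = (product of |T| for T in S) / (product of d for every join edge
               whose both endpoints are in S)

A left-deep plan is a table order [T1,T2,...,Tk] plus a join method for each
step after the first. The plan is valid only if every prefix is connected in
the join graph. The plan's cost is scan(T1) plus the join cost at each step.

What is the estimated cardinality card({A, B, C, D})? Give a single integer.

Tables in S: A(60), B(50), C(80), D(40)
Edges inside S: B-C(d=25), C-D(d=5), C-A(d=80)
numerator = 60 * 50 * 80 * 40 = 9600000
denominator = 25 * 5 * 80 = 10000
card(S) = 9600000 / 10000 = 960

960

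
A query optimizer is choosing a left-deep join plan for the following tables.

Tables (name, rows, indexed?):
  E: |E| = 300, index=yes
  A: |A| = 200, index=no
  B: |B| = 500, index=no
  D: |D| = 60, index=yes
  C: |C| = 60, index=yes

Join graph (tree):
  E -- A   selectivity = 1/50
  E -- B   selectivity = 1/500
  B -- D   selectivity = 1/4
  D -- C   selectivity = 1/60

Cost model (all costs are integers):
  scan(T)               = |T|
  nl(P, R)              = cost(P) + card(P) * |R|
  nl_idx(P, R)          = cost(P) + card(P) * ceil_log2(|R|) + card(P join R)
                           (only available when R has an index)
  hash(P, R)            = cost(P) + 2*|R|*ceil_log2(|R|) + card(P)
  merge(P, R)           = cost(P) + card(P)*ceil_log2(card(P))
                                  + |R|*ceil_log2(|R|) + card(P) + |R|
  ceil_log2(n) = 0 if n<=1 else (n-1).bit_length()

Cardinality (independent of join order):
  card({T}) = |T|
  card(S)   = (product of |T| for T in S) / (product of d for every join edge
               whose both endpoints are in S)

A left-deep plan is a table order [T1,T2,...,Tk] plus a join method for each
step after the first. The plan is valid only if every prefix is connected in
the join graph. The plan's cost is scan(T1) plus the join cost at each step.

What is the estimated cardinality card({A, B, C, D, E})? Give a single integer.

18000

Tables in S: A(200), B(500), C(60), D(60), E(300)
Edges inside S: E-A(d=50), E-B(d=500), B-D(d=4), D-C(d=60)
numerator = 200 * 500 * 60 * 60 * 300 = 108000000000
denominator = 50 * 500 * 4 * 60 = 6000000
card(S) = 108000000000 / 6000000 = 18000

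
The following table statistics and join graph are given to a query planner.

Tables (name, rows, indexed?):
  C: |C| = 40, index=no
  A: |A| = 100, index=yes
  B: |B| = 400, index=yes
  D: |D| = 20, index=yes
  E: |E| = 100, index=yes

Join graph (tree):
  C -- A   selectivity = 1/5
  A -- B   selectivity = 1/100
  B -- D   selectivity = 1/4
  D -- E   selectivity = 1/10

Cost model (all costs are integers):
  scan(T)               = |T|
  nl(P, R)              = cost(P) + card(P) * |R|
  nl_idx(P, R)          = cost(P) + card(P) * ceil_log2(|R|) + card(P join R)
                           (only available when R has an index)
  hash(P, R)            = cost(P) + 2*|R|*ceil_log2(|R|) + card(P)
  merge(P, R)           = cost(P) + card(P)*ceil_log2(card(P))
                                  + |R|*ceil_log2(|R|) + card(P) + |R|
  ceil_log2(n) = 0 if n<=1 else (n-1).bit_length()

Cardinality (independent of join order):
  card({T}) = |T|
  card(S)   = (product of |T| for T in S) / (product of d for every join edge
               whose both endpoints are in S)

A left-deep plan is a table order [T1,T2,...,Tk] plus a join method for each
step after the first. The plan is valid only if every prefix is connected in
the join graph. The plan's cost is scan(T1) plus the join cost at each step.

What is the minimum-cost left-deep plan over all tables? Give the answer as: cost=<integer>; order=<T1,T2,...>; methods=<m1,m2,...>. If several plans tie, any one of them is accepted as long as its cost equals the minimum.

Selinger DP (subsets sized 1..n):
  {C}: scan cost=40, card=40
  {A}: scan cost=100, card=100
  {B}: scan cost=400, card=400
  {D}: scan cost=20, card=20
  {E}: scan cost=100, card=100
  {AC}: card=800; try (C,hash)→680, (A,merge)→1120, (A,nl_idx)→1120, (C,merge)→1180, (A,hash)→1480, (A,nl)→4040 …(+1); best=680 via (C,hash)
  {AB}: card=400; try (B,nl_idx)→1400, (A,hash)→2200, (A,nl_idx)→3600, (B,merge)→4900, (A,merge)→5200, (B,hash)→7400 …(+2); best=1400 via (B,nl_idx)
  {BD}: card=2000; try (D,hash)→1000, (B,nl_idx)→2200, (B,merge)→4140, (D,nl_idx)→4400, (D,merge)→4520, (B,hash)→7240 …(+2); best=1000 via (D,hash)
  {DE}: card=200; try (E,nl_idx)→360, (D,hash)→400, (D,nl_idx)→800, (E,merge)→940, (D,merge)→1020, (E,hash)→1440 …(+2); best=360 via (E,nl_idx)
  {ABC}: card=3200; try (C,hash)→2280, (C,merge)→5680, (B,hash)→8680, (B,nl_idx)→11080, (B,merge)→13480, (C,nl)→17400 …(+1); best=2280 via (C,hash)
  {ABD}: card=2000; try (D,hash)→2000, (A,hash)→4400, (D,nl_idx)→5400, (D,merge)→5520, (D,nl)→9400, (A,nl_idx)→17000 …(+2); best=2000 via (D,hash)
  {BDE}: card=20000; try (E,hash)→4400, (B,merge)→6160, (B,hash)→7760, (B,nl_idx)→22160, (E,merge)→25800, (E,nl_idx)→35000 …(+2); best=4400 via (E,hash)
  {ABCD}: card=16000; try (C,hash)→4480, (D,hash)→5680, (C,merge)→26280, (D,nl_idx)→34280, (D,merge)→44000, (D,nl)→66280 …(+1); best=4480 via (C,hash)
  {ABDE}: card=20000; try (E,hash)→5400, (A,hash)→25800, (E,merge)→26800, (E,nl_idx)→36000, (A,nl_idx)→164400, (E,nl)→202000 …(+2); best=5400 via (E,hash)
  {ABCDE}: card=160000; try (E,hash)→21880, (C,hash)→25880, (E,merge)→245280, (E,nl_idx)→276480, (C,merge)→325680, (C,nl)→805400 …(+1); best=21880 via (E,hash)

cost=21880; order=A,B,D,C,E; methods=nl_idx,hash,hash,hash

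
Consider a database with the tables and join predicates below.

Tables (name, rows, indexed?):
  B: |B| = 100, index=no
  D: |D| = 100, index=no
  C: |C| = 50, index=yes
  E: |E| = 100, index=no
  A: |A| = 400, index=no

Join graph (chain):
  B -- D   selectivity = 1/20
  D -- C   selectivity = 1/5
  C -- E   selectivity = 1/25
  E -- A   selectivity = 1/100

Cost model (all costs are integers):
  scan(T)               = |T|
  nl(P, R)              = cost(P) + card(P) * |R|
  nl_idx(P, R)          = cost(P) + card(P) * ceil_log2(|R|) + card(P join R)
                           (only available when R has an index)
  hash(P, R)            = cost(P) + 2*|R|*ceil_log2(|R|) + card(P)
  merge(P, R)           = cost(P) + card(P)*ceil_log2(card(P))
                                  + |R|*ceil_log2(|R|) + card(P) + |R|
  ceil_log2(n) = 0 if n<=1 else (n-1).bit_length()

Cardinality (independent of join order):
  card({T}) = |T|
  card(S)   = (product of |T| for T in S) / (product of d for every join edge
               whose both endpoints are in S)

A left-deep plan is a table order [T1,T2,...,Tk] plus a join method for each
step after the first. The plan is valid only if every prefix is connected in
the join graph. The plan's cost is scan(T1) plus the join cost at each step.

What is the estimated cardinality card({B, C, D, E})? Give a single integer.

20000

Tables in S: B(100), C(50), D(100), E(100)
Edges inside S: B-D(d=20), D-C(d=5), C-E(d=25)
numerator = 100 * 50 * 100 * 100 = 50000000
denominator = 20 * 5 * 25 = 2500
card(S) = 50000000 / 2500 = 20000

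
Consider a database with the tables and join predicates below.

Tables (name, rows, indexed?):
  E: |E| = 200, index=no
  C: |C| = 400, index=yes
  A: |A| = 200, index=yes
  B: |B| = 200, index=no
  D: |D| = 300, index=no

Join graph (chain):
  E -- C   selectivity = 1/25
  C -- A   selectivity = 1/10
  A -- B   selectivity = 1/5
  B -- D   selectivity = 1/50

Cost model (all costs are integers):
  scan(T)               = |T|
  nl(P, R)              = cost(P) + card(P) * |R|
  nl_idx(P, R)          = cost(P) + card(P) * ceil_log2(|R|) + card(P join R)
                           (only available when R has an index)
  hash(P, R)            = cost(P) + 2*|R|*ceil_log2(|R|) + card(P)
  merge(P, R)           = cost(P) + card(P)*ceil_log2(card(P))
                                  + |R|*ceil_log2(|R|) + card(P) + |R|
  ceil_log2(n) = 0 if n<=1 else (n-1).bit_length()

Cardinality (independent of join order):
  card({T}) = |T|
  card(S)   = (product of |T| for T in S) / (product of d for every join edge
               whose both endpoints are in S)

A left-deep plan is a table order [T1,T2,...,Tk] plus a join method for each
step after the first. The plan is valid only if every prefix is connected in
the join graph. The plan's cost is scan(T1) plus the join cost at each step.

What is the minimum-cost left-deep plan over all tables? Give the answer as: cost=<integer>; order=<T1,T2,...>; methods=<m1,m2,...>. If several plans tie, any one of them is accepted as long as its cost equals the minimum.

cost=1986600; order=D,B,A,C,E; methods=hash,hash,hash,hash

Selinger DP (subsets sized 1..n):
  {E}: scan cost=200, card=200
  {C}: scan cost=400, card=400
  {A}: scan cost=200, card=200
  {B}: scan cost=200, card=200
  {D}: scan cost=300, card=300
  {CE}: card=3200; try (E,hash)→4000, (C,nl_idx)→5200, (C,merge)→6000, (E,merge)→6200, (C,hash)→7600, (C,nl)→80200 …(+1); best=4000 via (E,hash)
  {AC}: card=8000; try (A,hash)→4000, (C,merge)→6000, (A,merge)→6200, (C,hash)→7600, (C,nl_idx)→10000, (A,nl_idx)→11600 …(+2); best=4000 via (A,hash)
  {AB}: card=8000; try (B,hash)→3600, (A,hash)→3600, (B,merge)→3800, (A,merge)→3800, (A,nl_idx)→9800, (B,nl)→40200 …(+1); best=3600 via (B,hash)
  {BD}: card=1200; try (B,hash)→3800, (D,merge)→5000, (B,merge)→5100, (D,hash)→5800, (D,nl)→60200, (B,nl)→60300; best=3800 via (B,hash)
  {ACE}: card=64000; try (A,hash)→10400, (E,hash)→15200, (A,merge)→47400, (A,nl_idx)→93600, (E,merge)→117800, (A,nl)→644000 …(+1); best=10400 via (A,hash)
  {ABC}: card=320000; try (B,hash)→15200, (C,hash)→18800, (B,merge)→117800, (C,merge)→119600, (C,nl_idx)→395600, (B,nl)→1604000 …(+1); best=15200 via (B,hash)
  {ABD}: card=48000; try (A,hash)→8200, (D,hash)→17000, (A,merge)→20000, (A,nl_idx)→61400, (D,merge)→118600, (A,nl)→243800 …(+1); best=8200 via (A,hash)
  {ABCE}: card=2560000; try (B,hash)→77600, (E,hash)→338400, (B,merge)→1100200, (E,merge)→6417000, (B,nl)→12810400, (E,nl)→64015200; best=77600 via (B,hash)
  {ABCD}: card=1920000; try (C,hash)→63400, (D,hash)→340600, (C,merge)→828200, (C,nl_idx)→2360200, (D,merge)→6418200, (C,nl)→19208200 …(+1); best=63400 via (C,hash)
  {ABCDE}: card=15360000; try (E,hash)→1986600, (D,hash)→2643000, (E,merge)→42305200, (D,merge)→58960600, (E,nl)→384063400, (D,nl)→768077600; best=1986600 via (E,hash)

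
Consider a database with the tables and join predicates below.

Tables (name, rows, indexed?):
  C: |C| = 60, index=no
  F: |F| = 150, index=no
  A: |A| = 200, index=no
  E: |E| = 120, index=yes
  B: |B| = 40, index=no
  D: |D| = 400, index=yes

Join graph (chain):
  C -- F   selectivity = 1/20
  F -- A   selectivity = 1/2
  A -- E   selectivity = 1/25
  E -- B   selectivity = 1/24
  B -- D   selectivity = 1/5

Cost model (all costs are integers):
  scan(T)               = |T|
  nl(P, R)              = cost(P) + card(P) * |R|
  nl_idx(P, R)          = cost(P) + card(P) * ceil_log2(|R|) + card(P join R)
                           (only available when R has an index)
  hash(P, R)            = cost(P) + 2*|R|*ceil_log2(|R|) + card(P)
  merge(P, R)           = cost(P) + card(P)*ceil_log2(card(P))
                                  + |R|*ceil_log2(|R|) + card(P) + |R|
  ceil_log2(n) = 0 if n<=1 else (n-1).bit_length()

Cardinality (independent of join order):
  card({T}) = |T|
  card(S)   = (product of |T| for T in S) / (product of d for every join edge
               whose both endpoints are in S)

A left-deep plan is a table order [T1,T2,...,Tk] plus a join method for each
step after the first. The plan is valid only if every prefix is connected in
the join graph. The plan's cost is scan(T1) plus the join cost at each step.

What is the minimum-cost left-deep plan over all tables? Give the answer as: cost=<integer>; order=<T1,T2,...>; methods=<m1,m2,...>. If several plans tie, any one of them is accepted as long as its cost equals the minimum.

cost=495440; order=A,E,B,F,C,D; methods=hash,hash,hash,hash,hash

Selinger DP (subsets sized 1..n):
  {C}: scan cost=60, card=60
  {F}: scan cost=150, card=150
  {A}: scan cost=200, card=200
  {E}: scan cost=120, card=120
  {B}: scan cost=40, card=40
  {D}: scan cost=400, card=400
  {CF}: card=450; try (C,hash)→1020, (F,merge)→1830, (C,merge)→1920, (F,hash)→2520, (F,nl)→9060, (C,nl)→9150; best=1020 via (C,hash)
  {AF}: card=15000; try (F,hash)→2800, (A,merge)→3300, (F,merge)→3350, (A,hash)→3500, (A,nl)→30150, (F,nl)→30200; best=2800 via (F,hash)
  {AE}: card=960; try (E,hash)→2080, (E,nl_idx)→2560, (A,merge)→2880, (E,merge)→2960, (A,hash)→3440, (A,nl)→24120 …(+1); best=2080 via (E,hash)
  {BE}: card=200; try (E,nl_idx)→520, (B,hash)→720, (E,merge)→1280, (B,merge)→1360, (E,hash)→1760, (E,nl)→4840 …(+1); best=520 via (E,nl_idx)
  {BD}: card=3200; try (B,hash)→1280, (D,nl_idx)→3600, (D,merge)→4320, (B,merge)→4680, (D,hash)→7280, (D,nl)→16040 …(+1); best=1280 via (B,hash)
  {ACF}: card=45000; try (A,hash)→4670, (A,merge)→7320, (C,hash)→18520, (A,nl)→91020, (C,merge)→228220, (C,nl)→902800; best=4670 via (A,hash)
  {AEF}: card=72000; try (F,hash)→5440, (F,merge)→13990, (E,hash)→19480, (F,nl)→146080, (E,nl_idx)→179800, (E,merge)→228760 …(+1); best=5440 via (F,hash)
  {ABE}: card=1600; try (B,hash)→3520, (A,hash)→3920, (A,merge)→4120, (B,merge)→12920, (B,nl)→40480, (A,nl)→40520; best=3520 via (B,hash)
  {BDE}: card=16000; try (E,hash)→6160, (D,merge)→6320, (D,hash)→7920, (D,nl_idx)→18320, (E,nl_idx)→39680, (E,merge)→43840 …(+2); best=6160 via (E,hash)
  {ACEF}: card=216000; try (E,hash)→51350, (C,hash)→78160, (E,nl_idx)→535670, (E,merge)→770630, (C,merge)→1301860, (C,nl)→4325440 …(+1); best=51350 via (E,hash)
  {ABEF}: card=120000; try (F,hash)→7520, (F,merge)→24070, (B,hash)→77920, (F,nl)→243520, (B,merge)→1301720, (B,nl)→2885440; best=7520 via (F,hash)
  {ABDE}: card=128000; try (D,hash)→12320, (A,hash)→25360, (D,merge)→26720, (D,nl_idx)→145920, (A,merge)→247960, (D,nl)→643520 …(+1); best=12320 via (D,hash)
  {ABCEF}: card=360000; try (C,hash)→128240, (B,hash)→267830, (C,merge)→2167940, (B,merge)→4155630, (C,nl)→7207520, (B,nl)→8691350; best=128240 via (C,hash)
  {ABDEF}: card=9600000; try (D,hash)→134720, (F,hash)→142720, (D,merge)→2171520, (F,merge)→2317670, (D,nl_idx)→10687520, (F,nl)→19212320 …(+1); best=134720 via (D,hash)
  {ABCDEF}: card=28800000; try (D,hash)→495440, (D,merge)→7332240, (C,hash)→9735440, (D,nl_idx)→32168240, (D,nl)→144128240, (C,merge)→240135140 …(+1); best=495440 via (D,hash)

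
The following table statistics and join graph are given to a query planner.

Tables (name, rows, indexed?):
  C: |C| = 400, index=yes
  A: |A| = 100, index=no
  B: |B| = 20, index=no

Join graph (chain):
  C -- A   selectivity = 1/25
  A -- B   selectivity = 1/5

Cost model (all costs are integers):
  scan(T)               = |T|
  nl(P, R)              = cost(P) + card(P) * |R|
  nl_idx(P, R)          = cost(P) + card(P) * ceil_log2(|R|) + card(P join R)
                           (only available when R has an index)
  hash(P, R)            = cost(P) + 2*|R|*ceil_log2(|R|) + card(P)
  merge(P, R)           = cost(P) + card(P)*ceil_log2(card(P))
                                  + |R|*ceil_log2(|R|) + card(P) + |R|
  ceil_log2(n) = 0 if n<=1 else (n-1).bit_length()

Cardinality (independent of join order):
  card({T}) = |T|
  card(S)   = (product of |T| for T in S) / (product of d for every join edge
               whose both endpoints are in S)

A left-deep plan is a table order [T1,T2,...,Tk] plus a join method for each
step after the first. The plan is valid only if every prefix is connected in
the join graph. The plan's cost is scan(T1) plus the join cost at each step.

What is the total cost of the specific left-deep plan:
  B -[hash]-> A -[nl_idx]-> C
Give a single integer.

11440

step 1: scan B: cost=20, card=20
step 2: join A via hash
    card(P join A) = 20*100/(5) = 400
    cost = 20 + 2*100*7 + 20 = 1440
step 3: join C via nl_idx
    card(P join C) = 400*400/(25) = 6400
    cost = 1440 + 400*9 + 6400 = 11440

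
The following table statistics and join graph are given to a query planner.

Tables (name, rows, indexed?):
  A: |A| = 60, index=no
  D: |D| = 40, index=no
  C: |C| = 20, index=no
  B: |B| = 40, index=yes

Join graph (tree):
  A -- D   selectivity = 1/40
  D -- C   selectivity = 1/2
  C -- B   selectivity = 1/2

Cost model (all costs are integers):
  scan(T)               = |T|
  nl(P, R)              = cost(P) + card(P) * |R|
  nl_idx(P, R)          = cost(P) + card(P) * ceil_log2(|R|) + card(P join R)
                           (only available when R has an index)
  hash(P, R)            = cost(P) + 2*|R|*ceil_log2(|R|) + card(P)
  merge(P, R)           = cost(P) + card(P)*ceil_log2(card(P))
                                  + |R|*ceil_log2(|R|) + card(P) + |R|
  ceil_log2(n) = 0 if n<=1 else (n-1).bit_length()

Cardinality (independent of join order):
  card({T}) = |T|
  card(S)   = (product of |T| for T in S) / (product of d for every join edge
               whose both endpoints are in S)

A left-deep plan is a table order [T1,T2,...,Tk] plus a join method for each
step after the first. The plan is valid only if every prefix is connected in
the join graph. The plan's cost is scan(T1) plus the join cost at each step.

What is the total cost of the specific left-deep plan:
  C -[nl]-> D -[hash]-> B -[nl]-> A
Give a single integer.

step 1: scan C: cost=20, card=20
step 2: join D via nl
    card(P join D) = 20*40/(2) = 400
    cost = 20 + 20*40 = 820
step 3: join B via hash
    card(P join B) = 400*40/(2) = 8000
    cost = 820 + 2*40*6 + 400 = 1700
step 4: join A via nl
    card(P join A) = 8000*60/(40) = 12000
    cost = 1700 + 8000*60 = 481700

481700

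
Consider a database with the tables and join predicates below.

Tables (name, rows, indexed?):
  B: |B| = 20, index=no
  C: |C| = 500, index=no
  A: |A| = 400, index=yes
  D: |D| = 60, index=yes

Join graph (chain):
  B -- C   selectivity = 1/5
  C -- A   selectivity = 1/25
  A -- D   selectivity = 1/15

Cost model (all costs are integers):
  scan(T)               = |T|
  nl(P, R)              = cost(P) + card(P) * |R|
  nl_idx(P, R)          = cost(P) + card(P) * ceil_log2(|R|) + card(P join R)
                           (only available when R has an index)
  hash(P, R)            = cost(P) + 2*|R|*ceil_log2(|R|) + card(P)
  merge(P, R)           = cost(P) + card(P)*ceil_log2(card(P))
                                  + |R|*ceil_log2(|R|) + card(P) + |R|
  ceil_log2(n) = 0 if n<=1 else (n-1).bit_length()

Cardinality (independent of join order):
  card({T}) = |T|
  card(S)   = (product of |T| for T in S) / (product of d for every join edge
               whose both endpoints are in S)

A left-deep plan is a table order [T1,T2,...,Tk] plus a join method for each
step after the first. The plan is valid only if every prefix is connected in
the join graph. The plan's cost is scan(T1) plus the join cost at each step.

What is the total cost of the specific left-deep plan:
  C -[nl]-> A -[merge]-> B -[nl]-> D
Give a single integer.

2232620

step 1: scan C: cost=500, card=500
step 2: join A via nl
    card(P join A) = 500*400/(25) = 8000
    cost = 500 + 500*400 = 200500
step 3: join B via merge
    card(P join B) = 8000*20/(5) = 32000
    cost = 200500 + 8000*13 + 20*5 + 8000 + 20 = 312620
step 4: join D via nl
    card(P join D) = 32000*60/(15) = 128000
    cost = 312620 + 32000*60 = 2232620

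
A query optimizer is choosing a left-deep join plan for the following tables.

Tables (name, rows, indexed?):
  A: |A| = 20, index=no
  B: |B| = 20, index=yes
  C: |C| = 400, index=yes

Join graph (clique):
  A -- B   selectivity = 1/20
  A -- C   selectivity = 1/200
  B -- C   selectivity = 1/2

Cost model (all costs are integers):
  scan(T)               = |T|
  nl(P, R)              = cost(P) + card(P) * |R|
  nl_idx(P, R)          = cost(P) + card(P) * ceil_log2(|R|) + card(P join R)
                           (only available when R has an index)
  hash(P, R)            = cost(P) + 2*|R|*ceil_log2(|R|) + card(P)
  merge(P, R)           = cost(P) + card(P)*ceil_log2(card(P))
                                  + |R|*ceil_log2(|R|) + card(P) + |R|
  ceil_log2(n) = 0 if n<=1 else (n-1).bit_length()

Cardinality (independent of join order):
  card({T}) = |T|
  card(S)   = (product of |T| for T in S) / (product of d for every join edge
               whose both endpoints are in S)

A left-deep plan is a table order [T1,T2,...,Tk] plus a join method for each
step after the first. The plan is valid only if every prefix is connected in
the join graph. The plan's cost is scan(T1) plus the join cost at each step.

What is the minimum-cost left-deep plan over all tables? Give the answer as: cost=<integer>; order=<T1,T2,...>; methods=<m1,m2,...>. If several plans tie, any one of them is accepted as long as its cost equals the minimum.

Selinger DP (subsets sized 1..n):
  {A}: scan cost=20, card=20
  {B}: scan cost=20, card=20
  {C}: scan cost=400, card=400
  {AB}: card=20; try (B,nl_idx)→140, (B,hash)→240, (A,hash)→240, (B,merge)→260, (A,merge)→260, (B,nl)→420 …(+1); best=140 via (B,nl_idx)
  {AC}: card=40; try (C,nl_idx)→240, (A,hash)→1000, (C,merge)→4140, (A,merge)→4520, (C,hash)→7240, (C,nl)→8020 …(+1); best=240 via (C,nl_idx)
  {BC}: card=4000; try (B,hash)→1000, (C,merge)→4140, (C,nl_idx)→4200, (B,merge)→4520, (B,nl_idx)→6400, (C,hash)→7240 …(+2); best=1000 via (B,hash)
  {ABC}: card=20; try (C,nl_idx)→340, (B,nl_idx)→460, (B,hash)→480, (B,merge)→640, (B,nl)→1040, (C,merge)→4260 …(+5); best=340 via (C,nl_idx)

cost=340; order=A,B,C; methods=nl_idx,nl_idx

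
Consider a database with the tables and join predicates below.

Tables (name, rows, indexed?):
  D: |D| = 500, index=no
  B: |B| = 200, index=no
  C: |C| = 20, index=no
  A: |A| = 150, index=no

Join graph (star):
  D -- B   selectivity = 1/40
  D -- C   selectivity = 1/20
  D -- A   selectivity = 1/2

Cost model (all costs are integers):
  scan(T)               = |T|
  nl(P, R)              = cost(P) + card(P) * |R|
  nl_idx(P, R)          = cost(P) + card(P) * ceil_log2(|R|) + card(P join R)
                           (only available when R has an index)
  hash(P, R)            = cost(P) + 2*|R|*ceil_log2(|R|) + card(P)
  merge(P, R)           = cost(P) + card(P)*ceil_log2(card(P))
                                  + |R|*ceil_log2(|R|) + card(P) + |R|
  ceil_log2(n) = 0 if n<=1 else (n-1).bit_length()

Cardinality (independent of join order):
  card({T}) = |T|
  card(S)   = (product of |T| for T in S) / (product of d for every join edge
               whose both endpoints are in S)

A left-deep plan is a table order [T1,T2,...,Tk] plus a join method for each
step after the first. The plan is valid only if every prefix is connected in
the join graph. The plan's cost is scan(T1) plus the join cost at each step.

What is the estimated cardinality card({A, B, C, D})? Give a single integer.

Tables in S: A(150), B(200), C(20), D(500)
Edges inside S: D-B(d=40), D-C(d=20), D-A(d=2)
numerator = 150 * 200 * 20 * 500 = 300000000
denominator = 40 * 20 * 2 = 1600
card(S) = 300000000 / 1600 = 187500

187500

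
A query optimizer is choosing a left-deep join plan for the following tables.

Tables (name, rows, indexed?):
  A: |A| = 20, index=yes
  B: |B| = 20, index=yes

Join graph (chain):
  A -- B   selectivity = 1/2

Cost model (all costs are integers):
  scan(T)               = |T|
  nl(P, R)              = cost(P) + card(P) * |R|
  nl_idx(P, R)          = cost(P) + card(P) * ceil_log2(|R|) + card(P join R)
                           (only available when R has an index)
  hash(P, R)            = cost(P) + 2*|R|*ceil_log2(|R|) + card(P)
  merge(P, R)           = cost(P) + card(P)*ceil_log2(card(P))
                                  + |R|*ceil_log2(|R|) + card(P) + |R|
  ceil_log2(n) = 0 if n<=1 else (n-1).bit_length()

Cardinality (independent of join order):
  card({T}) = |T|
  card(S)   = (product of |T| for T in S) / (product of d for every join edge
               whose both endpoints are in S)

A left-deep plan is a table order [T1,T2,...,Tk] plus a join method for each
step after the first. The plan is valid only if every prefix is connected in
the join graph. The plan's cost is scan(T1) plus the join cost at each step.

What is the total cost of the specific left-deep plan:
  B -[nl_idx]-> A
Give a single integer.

320

step 1: scan B: cost=20, card=20
step 2: join A via nl_idx
    card(P join A) = 20*20/(2) = 200
    cost = 20 + 20*5 + 200 = 320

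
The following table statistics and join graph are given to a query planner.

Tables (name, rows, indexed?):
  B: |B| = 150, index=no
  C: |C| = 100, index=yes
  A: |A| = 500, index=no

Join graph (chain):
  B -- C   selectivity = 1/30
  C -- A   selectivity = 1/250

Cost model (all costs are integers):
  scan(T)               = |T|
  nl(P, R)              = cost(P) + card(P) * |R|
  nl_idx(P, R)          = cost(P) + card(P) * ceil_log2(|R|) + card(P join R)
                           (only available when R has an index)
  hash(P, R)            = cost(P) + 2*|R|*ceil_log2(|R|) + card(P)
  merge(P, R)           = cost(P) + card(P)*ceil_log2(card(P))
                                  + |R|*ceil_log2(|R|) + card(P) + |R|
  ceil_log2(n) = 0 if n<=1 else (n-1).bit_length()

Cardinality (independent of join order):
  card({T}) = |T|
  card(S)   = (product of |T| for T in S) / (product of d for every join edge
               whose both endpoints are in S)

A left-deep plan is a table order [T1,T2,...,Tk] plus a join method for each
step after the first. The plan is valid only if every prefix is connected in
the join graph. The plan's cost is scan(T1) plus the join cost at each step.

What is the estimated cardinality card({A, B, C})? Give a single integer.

Tables in S: A(500), B(150), C(100)
Edges inside S: B-C(d=30), C-A(d=250)
numerator = 500 * 150 * 100 = 7500000
denominator = 30 * 250 = 7500
card(S) = 7500000 / 7500 = 1000

1000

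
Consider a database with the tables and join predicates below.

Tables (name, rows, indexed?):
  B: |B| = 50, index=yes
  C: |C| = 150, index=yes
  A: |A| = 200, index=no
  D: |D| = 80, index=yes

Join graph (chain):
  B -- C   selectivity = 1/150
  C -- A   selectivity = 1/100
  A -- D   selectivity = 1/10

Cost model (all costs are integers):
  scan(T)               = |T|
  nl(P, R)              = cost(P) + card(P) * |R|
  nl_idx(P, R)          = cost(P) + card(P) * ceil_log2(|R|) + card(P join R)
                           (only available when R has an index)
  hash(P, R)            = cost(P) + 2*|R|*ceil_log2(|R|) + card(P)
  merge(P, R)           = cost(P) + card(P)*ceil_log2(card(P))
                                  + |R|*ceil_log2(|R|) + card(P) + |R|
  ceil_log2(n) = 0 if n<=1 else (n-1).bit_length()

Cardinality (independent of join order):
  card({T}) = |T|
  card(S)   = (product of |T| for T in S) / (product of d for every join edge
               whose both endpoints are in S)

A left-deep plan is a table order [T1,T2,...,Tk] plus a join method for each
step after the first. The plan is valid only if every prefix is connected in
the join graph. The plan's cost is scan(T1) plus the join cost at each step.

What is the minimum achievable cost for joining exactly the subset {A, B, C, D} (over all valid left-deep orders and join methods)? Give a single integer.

Selinger DP over subsets of {A,B,C,D}:
  {B}: scan cost=50, card=50
  {C}: scan cost=150, card=150
  {A}: scan cost=200, card=200
  {D}: scan cost=80, card=80
  {BC}: card=50; try (C,nl_idx)→500, (B,hash)→900, (B,nl_idx)→1100, (C,merge)→1750, (B,merge)→1850, (C,hash)→2500 …(+2); best=500 via (C,nl_idx)
  {AC}: card=300; try (C,nl_idx)→2100, (C,hash)→2800, (A,merge)→3300, (C,merge)→3350, (A,hash)→3500, (A,nl)→30150 …(+1); best=2100 via (C,nl_idx)
  {AD}: card=1600; try (D,hash)→1520, (A,merge)→2520, (D,merge)→2640, (D,nl_idx)→3200, (A,hash)→3360, (A,nl)→16080 …(+1); best=1520 via (D,hash)
  {ABC}: card=100; try (A,merge)→2650, (B,hash)→3000, (A,hash)→3750, (B,nl_idx)→4000, (B,merge)→5450, (A,nl)→10500 …(+1); best=2650 via (A,merge)
  {ACD}: card=2400; try (D,hash)→3520, (C,hash)→5520, (D,merge)→5740, (D,nl_idx)→6600, (C,nl_idx)→16720, (C,merge)→22070 …(+2); best=3520 via (D,hash)
  {ABCD}: card=800; try (D,hash)→3870, (D,merge)→4090, (D,nl_idx)→4150, (B,hash)→6520, (D,nl)→10650, (B,nl_idx)→18720 …(+2); best=3870 via (D,hash)

3870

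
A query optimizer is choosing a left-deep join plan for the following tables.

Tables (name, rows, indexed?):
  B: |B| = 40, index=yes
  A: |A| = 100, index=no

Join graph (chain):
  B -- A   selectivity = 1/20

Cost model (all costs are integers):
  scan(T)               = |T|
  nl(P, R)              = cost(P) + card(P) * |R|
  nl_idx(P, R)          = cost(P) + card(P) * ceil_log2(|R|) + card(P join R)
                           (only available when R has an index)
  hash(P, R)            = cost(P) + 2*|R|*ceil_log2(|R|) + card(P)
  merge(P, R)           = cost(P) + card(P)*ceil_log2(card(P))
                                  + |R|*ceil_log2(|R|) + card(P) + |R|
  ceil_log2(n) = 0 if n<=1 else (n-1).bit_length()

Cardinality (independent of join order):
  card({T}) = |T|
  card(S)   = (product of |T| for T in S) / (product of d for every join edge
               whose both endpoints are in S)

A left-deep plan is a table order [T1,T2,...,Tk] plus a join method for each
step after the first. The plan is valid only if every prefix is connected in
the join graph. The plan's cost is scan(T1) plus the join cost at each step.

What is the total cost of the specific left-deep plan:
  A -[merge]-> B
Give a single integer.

step 1: scan A: cost=100, card=100
step 2: join B via merge
    card(P join B) = 100*40/(20) = 200
    cost = 100 + 100*7 + 40*6 + 100 + 40 = 1180

1180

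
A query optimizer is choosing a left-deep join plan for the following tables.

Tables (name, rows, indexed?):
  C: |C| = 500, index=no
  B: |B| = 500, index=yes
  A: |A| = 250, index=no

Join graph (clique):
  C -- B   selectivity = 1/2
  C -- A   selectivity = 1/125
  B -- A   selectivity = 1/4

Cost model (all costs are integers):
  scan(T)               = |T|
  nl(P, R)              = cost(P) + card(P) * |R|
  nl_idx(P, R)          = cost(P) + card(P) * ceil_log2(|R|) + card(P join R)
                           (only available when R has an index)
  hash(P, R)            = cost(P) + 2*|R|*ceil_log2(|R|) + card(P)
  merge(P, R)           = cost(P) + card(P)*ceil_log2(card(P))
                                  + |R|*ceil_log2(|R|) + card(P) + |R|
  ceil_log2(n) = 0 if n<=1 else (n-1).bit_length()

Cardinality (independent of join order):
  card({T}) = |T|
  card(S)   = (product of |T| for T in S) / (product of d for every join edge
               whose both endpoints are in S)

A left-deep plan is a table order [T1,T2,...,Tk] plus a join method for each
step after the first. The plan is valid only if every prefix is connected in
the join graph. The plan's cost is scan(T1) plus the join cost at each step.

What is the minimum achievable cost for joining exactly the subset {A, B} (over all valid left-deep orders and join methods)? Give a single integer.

Selinger DP over subsets of {A,B}:
  {B}: scan cost=500, card=500
  {A}: scan cost=250, card=250
  {AB}: card=31250; try (A,hash)→5000, (B,merge)→7500, (A,merge)→7750, (B,hash)→9500, (B,nl_idx)→33750, (B,nl)→125250 …(+1); best=5000 via (A,hash)

5000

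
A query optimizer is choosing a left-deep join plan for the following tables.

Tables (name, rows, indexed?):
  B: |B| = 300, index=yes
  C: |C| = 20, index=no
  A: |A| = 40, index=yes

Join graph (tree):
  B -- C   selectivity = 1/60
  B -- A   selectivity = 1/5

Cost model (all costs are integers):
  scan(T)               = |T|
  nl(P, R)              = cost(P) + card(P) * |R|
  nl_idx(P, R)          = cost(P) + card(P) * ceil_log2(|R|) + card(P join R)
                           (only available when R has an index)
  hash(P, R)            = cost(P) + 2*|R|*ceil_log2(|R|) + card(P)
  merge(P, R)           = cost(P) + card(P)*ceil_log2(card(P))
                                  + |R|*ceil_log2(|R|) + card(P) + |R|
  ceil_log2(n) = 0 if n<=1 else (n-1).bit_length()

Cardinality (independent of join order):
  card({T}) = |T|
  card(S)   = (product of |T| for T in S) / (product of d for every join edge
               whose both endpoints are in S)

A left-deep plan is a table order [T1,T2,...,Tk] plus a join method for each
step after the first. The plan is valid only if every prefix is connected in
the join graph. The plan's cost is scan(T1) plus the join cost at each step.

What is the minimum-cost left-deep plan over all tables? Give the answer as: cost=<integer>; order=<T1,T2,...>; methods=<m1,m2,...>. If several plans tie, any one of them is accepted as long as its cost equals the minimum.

cost=880; order=C,B,A; methods=nl_idx,hash

Selinger DP (subsets sized 1..n):
  {B}: scan cost=300, card=300
  {C}: scan cost=20, card=20
  {A}: scan cost=40, card=40
  {BC}: card=100; try (B,nl_idx)→300, (C,hash)→800, (B,merge)→3140, (C,merge)→3420, (B,hash)→5440, (B,nl)→6020 …(+1); best=300 via (B,nl_idx)
  {AB}: card=2400; try (A,hash)→1080, (B,nl_idx)→2800, (B,merge)→3320, (A,merge)→3580, (A,nl_idx)→4500, (B,hash)→5480 …(+2); best=1080 via (A,hash)
  {ABC}: card=800; try (A,hash)→880, (A,merge)→1380, (A,nl_idx)→1700, (C,hash)→3680, (A,nl)→4300, (C,merge)→32400 …(+1); best=880 via (A,hash)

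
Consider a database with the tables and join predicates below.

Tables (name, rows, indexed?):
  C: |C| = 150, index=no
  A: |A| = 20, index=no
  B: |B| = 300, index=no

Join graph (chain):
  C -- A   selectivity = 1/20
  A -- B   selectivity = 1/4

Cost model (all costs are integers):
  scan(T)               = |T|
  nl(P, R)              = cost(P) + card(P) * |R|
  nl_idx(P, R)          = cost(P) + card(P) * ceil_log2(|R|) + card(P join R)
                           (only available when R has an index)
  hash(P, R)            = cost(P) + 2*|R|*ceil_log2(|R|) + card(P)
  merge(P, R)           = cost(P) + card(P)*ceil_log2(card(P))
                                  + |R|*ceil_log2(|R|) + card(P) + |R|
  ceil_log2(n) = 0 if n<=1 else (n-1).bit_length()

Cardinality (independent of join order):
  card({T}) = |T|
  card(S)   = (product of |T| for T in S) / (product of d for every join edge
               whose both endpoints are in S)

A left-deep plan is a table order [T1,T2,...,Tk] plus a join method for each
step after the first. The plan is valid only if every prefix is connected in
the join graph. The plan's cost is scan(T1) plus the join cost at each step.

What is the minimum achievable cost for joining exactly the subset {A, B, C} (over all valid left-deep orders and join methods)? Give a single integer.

4700

Selinger DP over subsets of {A,B,C}:
  {C}: scan cost=150, card=150
  {A}: scan cost=20, card=20
  {B}: scan cost=300, card=300
  {AC}: card=150; try (A,hash)→500, (C,merge)→1490, (A,merge)→1620, (C,hash)→2440, (C,nl)→3020, (A,nl)→3150; best=500 via (A,hash)
  {AB}: card=1500; try (A,hash)→800, (B,merge)→3140, (A,merge)→3420, (B,hash)→5440, (B,nl)→6020, (A,nl)→6300; best=800 via (A,hash)
  {ABC}: card=11250; try (C,hash)→4700, (B,merge)→4850, (B,hash)→6050, (C,merge)→20150, (B,nl)→45500, (C,nl)→225800; best=4700 via (C,hash)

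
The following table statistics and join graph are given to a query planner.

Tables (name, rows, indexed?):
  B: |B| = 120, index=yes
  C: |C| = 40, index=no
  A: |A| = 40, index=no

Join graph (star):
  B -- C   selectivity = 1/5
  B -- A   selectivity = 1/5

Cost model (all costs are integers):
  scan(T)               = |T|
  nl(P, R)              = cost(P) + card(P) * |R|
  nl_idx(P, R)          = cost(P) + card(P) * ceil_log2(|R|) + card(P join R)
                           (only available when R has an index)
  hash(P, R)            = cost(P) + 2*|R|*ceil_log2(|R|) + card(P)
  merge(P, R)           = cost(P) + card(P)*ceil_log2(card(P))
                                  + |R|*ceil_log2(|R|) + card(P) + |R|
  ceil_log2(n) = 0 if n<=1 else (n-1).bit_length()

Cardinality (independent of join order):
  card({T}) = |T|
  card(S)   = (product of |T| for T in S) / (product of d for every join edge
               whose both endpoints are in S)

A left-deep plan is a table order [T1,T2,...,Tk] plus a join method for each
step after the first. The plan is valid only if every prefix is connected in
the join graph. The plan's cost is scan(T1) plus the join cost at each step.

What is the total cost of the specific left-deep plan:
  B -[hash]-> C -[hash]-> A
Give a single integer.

step 1: scan B: cost=120, card=120
step 2: join C via hash
    card(P join C) = 120*40/(5) = 960
    cost = 120 + 2*40*6 + 120 = 720
step 3: join A via hash
    card(P join A) = 960*40/(5) = 7680
    cost = 720 + 2*40*6 + 960 = 2160

2160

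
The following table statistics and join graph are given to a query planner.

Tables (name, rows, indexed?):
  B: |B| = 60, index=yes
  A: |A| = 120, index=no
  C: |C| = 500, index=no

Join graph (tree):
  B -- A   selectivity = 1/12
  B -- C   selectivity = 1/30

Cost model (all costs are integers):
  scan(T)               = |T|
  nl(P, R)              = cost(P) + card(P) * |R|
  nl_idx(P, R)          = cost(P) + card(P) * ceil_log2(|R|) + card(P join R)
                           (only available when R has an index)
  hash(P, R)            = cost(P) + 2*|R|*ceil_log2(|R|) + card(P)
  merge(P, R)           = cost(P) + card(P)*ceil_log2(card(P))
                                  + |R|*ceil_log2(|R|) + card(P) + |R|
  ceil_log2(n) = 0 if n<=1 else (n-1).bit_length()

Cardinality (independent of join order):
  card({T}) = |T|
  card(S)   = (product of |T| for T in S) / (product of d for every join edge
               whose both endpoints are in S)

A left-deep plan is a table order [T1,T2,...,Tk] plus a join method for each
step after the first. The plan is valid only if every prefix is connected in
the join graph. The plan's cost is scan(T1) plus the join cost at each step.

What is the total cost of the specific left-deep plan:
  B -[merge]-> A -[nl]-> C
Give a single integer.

step 1: scan B: cost=60, card=60
step 2: join A via merge
    card(P join A) = 60*120/(12) = 600
    cost = 60 + 60*6 + 120*7 + 60 + 120 = 1440
step 3: join C via nl
    card(P join C) = 600*500/(30) = 10000
    cost = 1440 + 600*500 = 301440

301440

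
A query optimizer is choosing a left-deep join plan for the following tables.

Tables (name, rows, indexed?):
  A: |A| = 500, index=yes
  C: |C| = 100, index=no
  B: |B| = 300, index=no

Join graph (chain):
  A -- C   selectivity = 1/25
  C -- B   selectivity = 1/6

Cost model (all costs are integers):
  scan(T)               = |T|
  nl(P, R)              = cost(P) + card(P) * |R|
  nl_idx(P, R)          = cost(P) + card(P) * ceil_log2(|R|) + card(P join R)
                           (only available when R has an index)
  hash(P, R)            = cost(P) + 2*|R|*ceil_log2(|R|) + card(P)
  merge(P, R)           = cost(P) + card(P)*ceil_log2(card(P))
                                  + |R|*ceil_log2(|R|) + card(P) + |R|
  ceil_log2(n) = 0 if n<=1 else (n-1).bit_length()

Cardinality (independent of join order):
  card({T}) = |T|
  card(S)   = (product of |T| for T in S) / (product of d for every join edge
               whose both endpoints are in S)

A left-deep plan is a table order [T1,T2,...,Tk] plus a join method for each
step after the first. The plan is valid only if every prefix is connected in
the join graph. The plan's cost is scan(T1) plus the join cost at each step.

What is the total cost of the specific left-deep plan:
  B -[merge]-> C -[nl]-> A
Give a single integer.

2504100

step 1: scan B: cost=300, card=300
step 2: join C via merge
    card(P join C) = 300*100/(6) = 5000
    cost = 300 + 300*9 + 100*7 + 300 + 100 = 4100
step 3: join A via nl
    card(P join A) = 5000*500/(25) = 100000
    cost = 4100 + 5000*500 = 2504100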